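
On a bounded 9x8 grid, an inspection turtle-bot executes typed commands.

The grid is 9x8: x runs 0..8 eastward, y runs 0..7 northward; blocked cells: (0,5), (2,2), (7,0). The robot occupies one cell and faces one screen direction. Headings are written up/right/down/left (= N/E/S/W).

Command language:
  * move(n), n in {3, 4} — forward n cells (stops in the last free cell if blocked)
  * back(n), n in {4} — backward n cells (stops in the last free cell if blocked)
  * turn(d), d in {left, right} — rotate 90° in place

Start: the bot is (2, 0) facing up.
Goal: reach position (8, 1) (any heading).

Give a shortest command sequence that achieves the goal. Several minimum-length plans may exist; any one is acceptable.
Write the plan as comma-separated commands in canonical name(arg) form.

begin: (2, 0) facing up
step 1 (move(3)): (2, 1) facing up
step 2 (turn(right)): (2, 1) facing right
step 3 (move(3)): (5, 1) facing right
step 4 (move(3)): (8, 1) facing right
no 3-step plan works, so 4 is optimal.

move(3), turn(right), move(3), move(3)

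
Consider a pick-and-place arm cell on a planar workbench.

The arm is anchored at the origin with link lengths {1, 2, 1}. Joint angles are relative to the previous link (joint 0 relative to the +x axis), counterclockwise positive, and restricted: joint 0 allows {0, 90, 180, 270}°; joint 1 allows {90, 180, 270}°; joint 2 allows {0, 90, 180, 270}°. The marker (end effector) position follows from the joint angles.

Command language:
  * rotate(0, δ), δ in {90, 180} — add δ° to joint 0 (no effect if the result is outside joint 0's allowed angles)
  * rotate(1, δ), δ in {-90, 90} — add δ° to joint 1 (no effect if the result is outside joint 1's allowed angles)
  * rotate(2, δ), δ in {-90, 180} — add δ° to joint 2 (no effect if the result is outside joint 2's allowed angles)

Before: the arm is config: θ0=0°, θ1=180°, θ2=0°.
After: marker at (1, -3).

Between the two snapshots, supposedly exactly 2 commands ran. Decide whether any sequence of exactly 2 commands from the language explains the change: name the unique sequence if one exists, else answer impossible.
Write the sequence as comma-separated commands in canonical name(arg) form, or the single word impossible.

begin: config: θ0=0°, θ1=180°, θ2=0°
step 1 (rotate(1, 90)): config: θ0=0°, θ1=270°, θ2=0°
step 2 (rotate(1, 90)): config: θ0=0°, θ1=270°, θ2=0°
uniquely the one of 36 2-step routes that fits.

rotate(1, 90), rotate(1, 90)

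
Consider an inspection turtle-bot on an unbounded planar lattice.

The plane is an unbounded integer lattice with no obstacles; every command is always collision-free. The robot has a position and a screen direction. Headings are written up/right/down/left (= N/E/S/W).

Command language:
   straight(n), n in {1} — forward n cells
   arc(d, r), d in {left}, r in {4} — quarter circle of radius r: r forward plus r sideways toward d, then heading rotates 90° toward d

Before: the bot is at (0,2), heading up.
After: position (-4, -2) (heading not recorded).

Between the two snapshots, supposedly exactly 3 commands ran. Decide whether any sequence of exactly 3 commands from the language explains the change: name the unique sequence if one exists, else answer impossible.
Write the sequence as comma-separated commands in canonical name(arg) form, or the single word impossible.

from: at (0,2), heading up
1. arc(left, 4) → at (-4,6), heading left
2. arc(left, 4) → at (-8,2), heading down
3. arc(left, 4) → at (-4,-2), heading right
all 8 alternatives checked — unique.

arc(left, 4), arc(left, 4), arc(left, 4)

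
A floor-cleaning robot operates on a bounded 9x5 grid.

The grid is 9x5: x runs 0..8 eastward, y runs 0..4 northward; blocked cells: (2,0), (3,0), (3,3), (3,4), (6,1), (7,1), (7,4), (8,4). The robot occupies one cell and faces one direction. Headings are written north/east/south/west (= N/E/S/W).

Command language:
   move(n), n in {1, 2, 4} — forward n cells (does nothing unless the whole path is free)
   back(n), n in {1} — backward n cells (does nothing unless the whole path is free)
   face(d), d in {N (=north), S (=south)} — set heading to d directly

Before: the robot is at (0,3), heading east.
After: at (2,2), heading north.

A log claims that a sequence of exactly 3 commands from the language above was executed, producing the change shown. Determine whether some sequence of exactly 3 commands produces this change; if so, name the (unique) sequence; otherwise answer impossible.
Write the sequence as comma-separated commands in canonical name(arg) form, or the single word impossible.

move(2), face(N), back(1)

key: running back(1) before move(2) would end elsewhere — order is forced
t0: at (0,3), heading east
1. move(2) → at (2,3), heading east
2. face(N) → at (2,3), heading north
3. back(1) → at (2,2), heading north
all 216 alternatives checked — unique.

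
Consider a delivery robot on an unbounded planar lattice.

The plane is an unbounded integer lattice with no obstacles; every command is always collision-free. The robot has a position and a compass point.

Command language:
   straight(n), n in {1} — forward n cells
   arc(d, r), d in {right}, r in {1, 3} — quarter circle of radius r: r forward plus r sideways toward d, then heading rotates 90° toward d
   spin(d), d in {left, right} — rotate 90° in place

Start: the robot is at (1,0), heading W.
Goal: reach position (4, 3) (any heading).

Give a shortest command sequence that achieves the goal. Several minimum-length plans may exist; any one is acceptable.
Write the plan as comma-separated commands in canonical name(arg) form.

spin(right), arc(right, 3)

from: at (1,0), heading W
t=1 spin(right) ⇒ at (1,0), heading N
t=2 arc(right, 3) ⇒ at (4,3), heading E
nothing shorter than 2 reaches the goal.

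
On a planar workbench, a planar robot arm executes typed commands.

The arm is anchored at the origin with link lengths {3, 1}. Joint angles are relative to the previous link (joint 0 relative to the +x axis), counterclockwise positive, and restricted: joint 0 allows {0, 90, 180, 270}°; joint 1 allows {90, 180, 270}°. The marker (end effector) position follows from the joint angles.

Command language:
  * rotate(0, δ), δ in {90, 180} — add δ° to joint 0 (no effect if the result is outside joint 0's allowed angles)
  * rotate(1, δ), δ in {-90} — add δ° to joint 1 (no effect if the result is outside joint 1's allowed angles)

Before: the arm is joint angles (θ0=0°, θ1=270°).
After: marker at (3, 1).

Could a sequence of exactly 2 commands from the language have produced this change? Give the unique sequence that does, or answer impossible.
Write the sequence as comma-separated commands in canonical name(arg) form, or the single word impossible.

rotate(1, -90), rotate(1, -90)

initial: joint angles (θ0=0°, θ1=270°)
1. rotate(1, -90) → joint angles (θ0=0°, θ1=180°)
2. rotate(1, -90) → joint angles (θ0=0°, θ1=90°)
no other 2-command option fits: unique.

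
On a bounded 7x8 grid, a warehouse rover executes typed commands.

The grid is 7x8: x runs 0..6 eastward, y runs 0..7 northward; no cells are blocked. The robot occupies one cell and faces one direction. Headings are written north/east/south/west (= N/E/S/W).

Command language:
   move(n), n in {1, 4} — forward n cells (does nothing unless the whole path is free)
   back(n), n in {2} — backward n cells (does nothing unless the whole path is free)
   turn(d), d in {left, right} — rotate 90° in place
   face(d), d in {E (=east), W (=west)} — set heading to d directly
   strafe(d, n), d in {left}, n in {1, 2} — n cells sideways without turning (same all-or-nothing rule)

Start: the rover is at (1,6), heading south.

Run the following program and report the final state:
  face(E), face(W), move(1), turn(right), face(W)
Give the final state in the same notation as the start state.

from: at (1,6), heading south
1. face(E) → at (1,6), heading east
2. face(W) → at (1,6), heading west
3. move(1) → at (0,6), heading west
4. turn(right) → at (0,6), heading north
5. face(W) → at (0,6), heading west

at (0,6), heading west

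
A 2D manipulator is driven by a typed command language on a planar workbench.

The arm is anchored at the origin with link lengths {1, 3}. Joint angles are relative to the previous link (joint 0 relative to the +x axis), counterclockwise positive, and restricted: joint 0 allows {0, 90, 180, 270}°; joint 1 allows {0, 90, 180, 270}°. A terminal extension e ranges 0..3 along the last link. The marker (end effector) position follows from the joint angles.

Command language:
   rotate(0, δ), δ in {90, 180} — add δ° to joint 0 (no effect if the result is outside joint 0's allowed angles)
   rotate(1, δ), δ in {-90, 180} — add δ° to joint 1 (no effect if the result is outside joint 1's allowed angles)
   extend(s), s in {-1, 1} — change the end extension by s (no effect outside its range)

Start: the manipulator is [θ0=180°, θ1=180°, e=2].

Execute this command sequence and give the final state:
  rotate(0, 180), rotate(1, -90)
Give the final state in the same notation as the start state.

[θ0=0°, θ1=90°, e=2]

from: [θ0=180°, θ1=180°, e=2]
[1] after rotate(0, 180): [θ0=0°, θ1=180°, e=2]
[2] after rotate(1, -90): [θ0=0°, θ1=90°, e=2]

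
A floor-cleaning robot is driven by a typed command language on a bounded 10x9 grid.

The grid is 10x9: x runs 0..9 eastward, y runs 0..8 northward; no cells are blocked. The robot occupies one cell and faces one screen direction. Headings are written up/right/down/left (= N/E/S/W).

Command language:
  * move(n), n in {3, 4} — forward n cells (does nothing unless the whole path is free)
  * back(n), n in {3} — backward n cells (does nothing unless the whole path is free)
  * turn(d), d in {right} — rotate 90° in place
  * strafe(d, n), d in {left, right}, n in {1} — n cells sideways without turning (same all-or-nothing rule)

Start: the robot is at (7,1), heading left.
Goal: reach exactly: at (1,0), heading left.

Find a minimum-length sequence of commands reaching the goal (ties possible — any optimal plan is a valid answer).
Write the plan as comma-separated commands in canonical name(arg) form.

move(3), move(3), strafe(left, 1)

t0: at (7,1), heading left
[1] after move(3): at (4,1), heading left
[2] after move(3): at (1,1), heading left
[3] after strafe(left, 1): at (1,0), heading left
minimal: 3 command(s), checked below 3.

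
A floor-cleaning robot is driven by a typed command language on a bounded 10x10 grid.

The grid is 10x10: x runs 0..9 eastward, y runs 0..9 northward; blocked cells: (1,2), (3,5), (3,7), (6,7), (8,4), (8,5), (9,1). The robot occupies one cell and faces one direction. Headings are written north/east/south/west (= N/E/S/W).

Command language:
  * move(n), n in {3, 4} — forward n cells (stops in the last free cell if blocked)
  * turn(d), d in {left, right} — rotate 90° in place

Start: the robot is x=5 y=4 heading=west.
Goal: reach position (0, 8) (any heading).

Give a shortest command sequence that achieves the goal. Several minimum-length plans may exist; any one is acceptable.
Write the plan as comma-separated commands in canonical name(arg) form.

move(3), move(3), turn(right), move(4)

initial: x=5 y=4 heading=west
1. move(3) → x=2 y=4 heading=west
2. move(3) → x=0 y=4 heading=west
3. turn(right) → x=0 y=4 heading=north
4. move(4) → x=0 y=8 heading=north
minimal: 4 command(s), checked below 4.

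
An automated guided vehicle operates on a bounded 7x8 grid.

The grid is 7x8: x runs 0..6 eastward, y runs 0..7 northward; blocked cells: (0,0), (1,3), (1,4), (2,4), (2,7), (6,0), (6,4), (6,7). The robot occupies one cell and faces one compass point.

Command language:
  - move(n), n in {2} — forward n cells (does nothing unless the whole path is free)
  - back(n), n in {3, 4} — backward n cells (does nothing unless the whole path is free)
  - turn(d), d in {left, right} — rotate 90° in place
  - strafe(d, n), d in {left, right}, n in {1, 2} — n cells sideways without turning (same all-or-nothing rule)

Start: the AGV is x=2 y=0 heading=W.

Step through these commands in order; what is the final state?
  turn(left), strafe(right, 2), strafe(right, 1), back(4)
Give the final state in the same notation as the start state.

begin: x=2 y=0 heading=W
[1] after turn(left): x=2 y=0 heading=S
[2] after strafe(right, 2): x=2 y=0 heading=S
[3] after strafe(right, 1): x=1 y=0 heading=S
[4] after back(4): x=1 y=0 heading=S

x=1 y=0 heading=S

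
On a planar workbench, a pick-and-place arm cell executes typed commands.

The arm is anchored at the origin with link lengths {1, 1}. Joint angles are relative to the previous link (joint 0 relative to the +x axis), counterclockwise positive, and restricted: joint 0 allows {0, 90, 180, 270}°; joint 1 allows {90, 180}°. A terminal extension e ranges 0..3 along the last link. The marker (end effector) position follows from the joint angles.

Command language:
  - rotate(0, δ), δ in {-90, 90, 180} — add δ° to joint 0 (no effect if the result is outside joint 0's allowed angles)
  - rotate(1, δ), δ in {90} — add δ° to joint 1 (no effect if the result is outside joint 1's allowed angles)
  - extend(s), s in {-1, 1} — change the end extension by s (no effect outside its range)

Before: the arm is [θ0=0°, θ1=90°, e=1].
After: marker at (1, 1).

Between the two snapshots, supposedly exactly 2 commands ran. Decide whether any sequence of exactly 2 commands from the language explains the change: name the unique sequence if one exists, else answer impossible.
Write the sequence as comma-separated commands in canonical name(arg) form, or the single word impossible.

extend(-1), extend(-1)

begin: [θ0=0°, θ1=90°, e=1]
[1] after extend(-1): [θ0=0°, θ1=90°, e=0]
[2] after extend(-1): [θ0=0°, θ1=90°, e=0]
no rival 2-sequence matches.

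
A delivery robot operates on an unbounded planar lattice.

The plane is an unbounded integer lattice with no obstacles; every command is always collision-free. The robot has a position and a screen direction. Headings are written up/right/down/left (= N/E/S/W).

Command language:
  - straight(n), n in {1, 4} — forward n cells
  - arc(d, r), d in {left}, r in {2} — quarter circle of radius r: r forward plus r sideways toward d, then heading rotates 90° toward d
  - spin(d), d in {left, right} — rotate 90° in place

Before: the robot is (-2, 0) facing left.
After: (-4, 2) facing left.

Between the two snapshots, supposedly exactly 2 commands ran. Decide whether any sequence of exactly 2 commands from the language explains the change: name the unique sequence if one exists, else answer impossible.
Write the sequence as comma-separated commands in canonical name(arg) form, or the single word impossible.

key: heading stays W — rotations cancel among the 2 commands
from: (-2, 0) facing left
[1] after spin(right): (-2, 0) facing up
[2] after arc(left, 2): (-4, 2) facing left
no rival 2-sequence matches.

spin(right), arc(left, 2)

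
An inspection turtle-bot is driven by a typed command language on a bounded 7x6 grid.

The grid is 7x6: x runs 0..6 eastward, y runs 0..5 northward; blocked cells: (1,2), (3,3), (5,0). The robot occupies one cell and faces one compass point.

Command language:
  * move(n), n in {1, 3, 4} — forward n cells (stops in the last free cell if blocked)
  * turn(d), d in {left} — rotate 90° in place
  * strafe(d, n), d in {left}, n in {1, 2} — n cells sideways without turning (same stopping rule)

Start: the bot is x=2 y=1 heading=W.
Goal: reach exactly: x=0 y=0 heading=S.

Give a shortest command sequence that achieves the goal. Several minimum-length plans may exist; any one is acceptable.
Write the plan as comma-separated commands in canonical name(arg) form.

move(3), turn(left), move(3)

start: x=2 y=1 heading=W
[1] after move(3): x=0 y=1 heading=W
[2] after turn(left): x=0 y=1 heading=S
[3] after move(3): x=0 y=0 heading=S
nothing shorter than 3 reaches the goal.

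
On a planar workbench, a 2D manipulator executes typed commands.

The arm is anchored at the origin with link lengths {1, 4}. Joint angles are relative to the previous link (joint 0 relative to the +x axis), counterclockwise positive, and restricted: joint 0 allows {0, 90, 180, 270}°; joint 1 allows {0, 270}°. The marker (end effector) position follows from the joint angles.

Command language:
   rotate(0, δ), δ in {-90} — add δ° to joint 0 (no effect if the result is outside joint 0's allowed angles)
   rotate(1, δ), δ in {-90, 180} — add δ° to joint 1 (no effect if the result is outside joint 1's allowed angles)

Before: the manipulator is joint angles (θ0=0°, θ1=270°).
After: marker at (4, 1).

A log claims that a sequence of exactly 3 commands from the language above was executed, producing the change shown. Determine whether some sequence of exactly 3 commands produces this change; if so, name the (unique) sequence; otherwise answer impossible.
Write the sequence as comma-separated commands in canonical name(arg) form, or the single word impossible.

rotate(0, -90), rotate(0, -90), rotate(0, -90)

from: joint angles (θ0=0°, θ1=270°)
t=1 rotate(0, -90) ⇒ joint angles (θ0=270°, θ1=270°)
t=2 rotate(0, -90) ⇒ joint angles (θ0=180°, θ1=270°)
t=3 rotate(0, -90) ⇒ joint angles (θ0=90°, θ1=270°)
uniquely the one of 27 3-step routes that fits.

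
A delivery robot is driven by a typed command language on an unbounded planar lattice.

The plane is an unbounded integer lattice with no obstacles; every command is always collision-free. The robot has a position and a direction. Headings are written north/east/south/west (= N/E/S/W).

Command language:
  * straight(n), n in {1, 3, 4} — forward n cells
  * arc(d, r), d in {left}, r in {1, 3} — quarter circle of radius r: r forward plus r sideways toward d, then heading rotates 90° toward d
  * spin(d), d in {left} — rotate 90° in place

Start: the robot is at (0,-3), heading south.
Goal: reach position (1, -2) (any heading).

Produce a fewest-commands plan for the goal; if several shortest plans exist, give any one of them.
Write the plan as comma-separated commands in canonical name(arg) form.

spin(left), arc(left, 1)

from: at (0,-3), heading south
t=1 spin(left) ⇒ at (0,-3), heading east
t=2 arc(left, 1) ⇒ at (1,-2), heading north
no 1-step plan works, so 2 is optimal.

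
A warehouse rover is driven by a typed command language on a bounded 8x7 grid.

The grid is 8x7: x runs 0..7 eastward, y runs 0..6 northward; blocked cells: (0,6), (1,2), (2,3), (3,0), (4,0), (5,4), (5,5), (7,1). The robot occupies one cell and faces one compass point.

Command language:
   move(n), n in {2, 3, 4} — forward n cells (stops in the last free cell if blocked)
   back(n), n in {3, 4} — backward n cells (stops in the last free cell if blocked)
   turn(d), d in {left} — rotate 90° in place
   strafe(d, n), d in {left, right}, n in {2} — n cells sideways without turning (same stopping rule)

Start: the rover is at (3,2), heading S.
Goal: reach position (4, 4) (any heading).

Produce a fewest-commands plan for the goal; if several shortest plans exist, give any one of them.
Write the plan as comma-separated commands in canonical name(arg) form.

turn(left), strafe(left, 2), move(2)

t0: at (3,2), heading S
1. turn(left) → at (3,2), heading E
2. strafe(left, 2) → at (3,4), heading E
3. move(2) → at (4,4), heading E
shorter routes all fall short; 3 is best.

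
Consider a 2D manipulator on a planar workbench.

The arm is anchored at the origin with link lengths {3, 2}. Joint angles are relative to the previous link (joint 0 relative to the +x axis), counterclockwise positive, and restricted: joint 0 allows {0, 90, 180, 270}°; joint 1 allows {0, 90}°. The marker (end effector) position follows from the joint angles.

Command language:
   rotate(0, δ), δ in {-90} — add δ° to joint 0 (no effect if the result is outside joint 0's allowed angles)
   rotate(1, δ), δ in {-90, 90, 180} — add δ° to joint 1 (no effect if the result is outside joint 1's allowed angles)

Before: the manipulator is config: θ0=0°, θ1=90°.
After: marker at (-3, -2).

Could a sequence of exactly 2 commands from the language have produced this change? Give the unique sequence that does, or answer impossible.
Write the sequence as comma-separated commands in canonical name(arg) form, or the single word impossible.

initial: config: θ0=0°, θ1=90°
t=1 rotate(0, -90) ⇒ config: θ0=270°, θ1=90°
t=2 rotate(0, -90) ⇒ config: θ0=180°, θ1=90°
no other 2-command option fits: unique.

rotate(0, -90), rotate(0, -90)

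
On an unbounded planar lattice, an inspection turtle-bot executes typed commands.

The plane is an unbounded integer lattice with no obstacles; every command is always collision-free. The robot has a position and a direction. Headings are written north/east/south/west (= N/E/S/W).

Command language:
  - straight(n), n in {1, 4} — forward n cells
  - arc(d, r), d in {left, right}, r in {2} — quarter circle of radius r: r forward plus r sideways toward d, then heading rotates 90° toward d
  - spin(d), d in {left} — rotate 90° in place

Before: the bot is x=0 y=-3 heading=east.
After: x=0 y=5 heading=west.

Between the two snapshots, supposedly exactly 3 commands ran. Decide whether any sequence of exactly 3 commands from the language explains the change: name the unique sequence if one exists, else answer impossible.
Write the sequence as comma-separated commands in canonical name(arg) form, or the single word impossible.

arc(left, 2), straight(4), arc(left, 2)

key: position moved to (0,5) AND the heading swung to W — translation plus rotation needed
begin: x=0 y=-3 heading=east
[1] after arc(left, 2): x=2 y=-1 heading=north
[2] after straight(4): x=2 y=3 heading=north
[3] after arc(left, 2): x=0 y=5 heading=west
no rival 3-sequence matches.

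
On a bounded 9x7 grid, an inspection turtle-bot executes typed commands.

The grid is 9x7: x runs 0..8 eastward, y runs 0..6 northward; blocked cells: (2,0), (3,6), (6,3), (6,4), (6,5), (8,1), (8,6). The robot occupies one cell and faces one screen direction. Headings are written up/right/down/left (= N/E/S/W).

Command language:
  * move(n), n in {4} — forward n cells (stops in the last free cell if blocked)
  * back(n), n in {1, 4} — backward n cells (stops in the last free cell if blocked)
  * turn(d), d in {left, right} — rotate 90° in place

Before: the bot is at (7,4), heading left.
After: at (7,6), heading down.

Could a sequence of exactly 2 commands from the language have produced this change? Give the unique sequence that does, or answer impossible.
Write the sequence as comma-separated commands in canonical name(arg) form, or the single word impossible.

turn(left), back(4)

key: back(4) runs into the grid edge before its full distance
t0: at (7,4), heading left
t=1 turn(left) ⇒ at (7,4), heading down
t=2 back(4) ⇒ at (7,6), heading down
no other 2-command option fits: unique.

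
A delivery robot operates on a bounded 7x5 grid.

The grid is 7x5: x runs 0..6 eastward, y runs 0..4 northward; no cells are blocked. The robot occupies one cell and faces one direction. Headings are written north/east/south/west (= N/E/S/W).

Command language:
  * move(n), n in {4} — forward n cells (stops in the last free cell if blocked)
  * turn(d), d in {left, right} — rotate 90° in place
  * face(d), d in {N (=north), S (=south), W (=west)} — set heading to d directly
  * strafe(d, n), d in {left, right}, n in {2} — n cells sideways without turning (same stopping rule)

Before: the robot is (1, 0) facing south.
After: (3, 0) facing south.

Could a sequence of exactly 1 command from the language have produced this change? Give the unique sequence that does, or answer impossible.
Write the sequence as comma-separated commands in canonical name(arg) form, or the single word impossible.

key: still facing S — the one step turns nothing
t0: (1, 0) facing south
t=1 strafe(left, 2) ⇒ (3, 0) facing south
uniquely the one of 8 1-step routes that fits.

strafe(left, 2)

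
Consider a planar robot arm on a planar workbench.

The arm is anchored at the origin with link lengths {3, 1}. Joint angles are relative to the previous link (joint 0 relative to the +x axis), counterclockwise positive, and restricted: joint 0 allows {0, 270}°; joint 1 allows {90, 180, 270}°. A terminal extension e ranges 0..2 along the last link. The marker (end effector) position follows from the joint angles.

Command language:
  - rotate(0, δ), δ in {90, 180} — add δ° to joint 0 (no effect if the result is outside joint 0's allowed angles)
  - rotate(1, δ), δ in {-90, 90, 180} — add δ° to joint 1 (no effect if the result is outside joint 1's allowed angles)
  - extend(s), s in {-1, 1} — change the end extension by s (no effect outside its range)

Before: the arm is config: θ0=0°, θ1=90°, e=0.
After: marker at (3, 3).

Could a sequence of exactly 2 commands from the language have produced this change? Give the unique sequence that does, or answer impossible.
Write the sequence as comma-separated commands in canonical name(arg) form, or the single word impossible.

begin: config: θ0=0°, θ1=90°, e=0
t=1 extend(1) ⇒ config: θ0=0°, θ1=90°, e=1
t=2 extend(1) ⇒ config: θ0=0°, θ1=90°, e=2
no rival 2-sequence matches.

extend(1), extend(1)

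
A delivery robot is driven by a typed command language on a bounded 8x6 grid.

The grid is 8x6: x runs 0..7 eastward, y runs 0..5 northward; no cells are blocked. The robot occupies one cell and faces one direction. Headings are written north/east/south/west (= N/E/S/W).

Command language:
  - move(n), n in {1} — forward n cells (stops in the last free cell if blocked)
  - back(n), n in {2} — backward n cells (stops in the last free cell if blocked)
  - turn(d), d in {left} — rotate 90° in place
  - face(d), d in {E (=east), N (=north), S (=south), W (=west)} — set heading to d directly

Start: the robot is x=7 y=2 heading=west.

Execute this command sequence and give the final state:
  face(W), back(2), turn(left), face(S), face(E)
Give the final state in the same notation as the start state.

x=7 y=2 heading=east

initial: x=7 y=2 heading=west
1. face(W) → x=7 y=2 heading=west
2. back(2) → x=7 y=2 heading=west
3. turn(left) → x=7 y=2 heading=south
4. face(S) → x=7 y=2 heading=south
5. face(E) → x=7 y=2 heading=east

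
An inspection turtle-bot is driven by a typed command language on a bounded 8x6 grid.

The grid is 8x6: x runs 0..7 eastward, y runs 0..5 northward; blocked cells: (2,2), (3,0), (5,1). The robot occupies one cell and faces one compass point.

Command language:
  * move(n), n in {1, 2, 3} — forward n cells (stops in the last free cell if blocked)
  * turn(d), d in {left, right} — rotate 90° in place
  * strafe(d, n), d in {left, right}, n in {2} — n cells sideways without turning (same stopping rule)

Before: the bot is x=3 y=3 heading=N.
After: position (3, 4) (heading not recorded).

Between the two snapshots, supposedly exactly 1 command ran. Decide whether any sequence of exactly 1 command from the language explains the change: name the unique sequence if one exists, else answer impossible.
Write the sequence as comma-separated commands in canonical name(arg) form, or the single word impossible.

move(1)

from: x=3 y=3 heading=N
1. move(1) → x=3 y=4 heading=N
all 7 alternatives checked — unique.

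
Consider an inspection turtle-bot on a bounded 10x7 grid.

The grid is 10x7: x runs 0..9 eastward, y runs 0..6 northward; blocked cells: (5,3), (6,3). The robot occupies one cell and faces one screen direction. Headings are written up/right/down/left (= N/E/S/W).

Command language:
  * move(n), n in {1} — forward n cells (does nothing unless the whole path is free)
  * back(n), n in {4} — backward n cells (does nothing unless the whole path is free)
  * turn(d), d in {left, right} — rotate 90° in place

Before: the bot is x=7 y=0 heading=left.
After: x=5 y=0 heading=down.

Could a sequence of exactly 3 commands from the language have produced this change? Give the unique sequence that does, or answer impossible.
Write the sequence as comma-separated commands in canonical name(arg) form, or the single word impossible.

move(1), move(1), turn(left)

key: position moved to (5,0) AND the heading swung to S — translation plus rotation needed
initial: x=7 y=0 heading=left
1. move(1) → x=6 y=0 heading=left
2. move(1) → x=5 y=0 heading=left
3. turn(left) → x=5 y=0 heading=down
all 64 alternatives checked — unique.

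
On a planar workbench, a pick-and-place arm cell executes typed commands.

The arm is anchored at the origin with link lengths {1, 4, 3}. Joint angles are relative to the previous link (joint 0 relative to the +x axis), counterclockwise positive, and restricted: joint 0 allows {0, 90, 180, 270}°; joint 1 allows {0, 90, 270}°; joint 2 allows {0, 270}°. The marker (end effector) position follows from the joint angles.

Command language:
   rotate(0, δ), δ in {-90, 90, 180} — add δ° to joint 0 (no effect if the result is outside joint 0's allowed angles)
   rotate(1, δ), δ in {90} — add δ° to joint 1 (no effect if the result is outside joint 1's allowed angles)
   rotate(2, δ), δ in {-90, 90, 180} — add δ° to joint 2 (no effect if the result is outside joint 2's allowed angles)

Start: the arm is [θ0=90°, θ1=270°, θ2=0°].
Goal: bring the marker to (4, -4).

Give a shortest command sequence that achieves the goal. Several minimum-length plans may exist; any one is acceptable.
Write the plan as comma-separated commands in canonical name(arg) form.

rotate(0, 180), rotate(1, 90), rotate(1, 90), rotate(2, -90)

initial: [θ0=90°, θ1=270°, θ2=0°]
1. rotate(0, 180) → [θ0=270°, θ1=270°, θ2=0°]
2. rotate(1, 90) → [θ0=270°, θ1=0°, θ2=0°]
3. rotate(1, 90) → [θ0=270°, θ1=90°, θ2=0°]
4. rotate(2, -90) → [θ0=270°, θ1=90°, θ2=270°]
no 3-step plan works, so 4 is optimal.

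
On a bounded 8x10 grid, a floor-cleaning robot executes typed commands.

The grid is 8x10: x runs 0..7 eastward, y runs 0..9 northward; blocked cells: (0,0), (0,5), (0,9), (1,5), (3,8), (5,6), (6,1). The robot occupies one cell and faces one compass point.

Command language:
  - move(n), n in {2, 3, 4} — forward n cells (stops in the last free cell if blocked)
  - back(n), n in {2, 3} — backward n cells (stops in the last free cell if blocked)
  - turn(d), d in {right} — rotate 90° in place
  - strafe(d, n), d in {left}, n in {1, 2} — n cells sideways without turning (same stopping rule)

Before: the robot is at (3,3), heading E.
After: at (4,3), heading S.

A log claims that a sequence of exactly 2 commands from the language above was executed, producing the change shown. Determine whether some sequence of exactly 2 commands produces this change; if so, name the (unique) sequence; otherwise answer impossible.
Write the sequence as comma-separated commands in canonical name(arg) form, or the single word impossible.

turn(right), strafe(left, 1)

key: running strafe(left, 1) before turn(right) would end elsewhere — order is forced
start: at (3,3), heading E
t=1 turn(right) ⇒ at (3,3), heading S
t=2 strafe(left, 1) ⇒ at (4,3), heading S
no other 2-command option fits: unique.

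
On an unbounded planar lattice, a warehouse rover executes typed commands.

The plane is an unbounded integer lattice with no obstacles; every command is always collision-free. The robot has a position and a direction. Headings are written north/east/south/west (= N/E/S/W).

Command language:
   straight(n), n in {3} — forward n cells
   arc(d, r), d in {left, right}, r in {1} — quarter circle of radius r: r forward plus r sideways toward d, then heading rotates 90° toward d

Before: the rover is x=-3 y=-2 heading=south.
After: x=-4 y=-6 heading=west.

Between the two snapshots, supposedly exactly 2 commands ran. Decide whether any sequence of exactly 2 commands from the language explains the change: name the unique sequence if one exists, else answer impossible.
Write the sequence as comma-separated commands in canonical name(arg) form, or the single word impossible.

straight(3), arc(right, 1)

key: cell and facing (now W) both changed — the 2 commands mix motion and turning
start: x=-3 y=-2 heading=south
t=1 straight(3) ⇒ x=-3 y=-5 heading=south
t=2 arc(right, 1) ⇒ x=-4 y=-6 heading=west
uniquely the one of 9 2-step routes that fits.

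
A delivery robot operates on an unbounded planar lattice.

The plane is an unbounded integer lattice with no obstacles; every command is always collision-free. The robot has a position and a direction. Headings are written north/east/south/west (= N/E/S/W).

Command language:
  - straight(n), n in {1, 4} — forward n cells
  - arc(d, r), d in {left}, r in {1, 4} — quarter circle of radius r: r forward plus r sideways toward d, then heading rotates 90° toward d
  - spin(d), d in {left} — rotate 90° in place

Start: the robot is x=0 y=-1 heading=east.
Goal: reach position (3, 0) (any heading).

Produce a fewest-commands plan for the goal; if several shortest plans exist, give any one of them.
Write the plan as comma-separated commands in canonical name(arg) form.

straight(4), spin(left), arc(left, 1)

from: x=0 y=-1 heading=east
step 1 (straight(4)): x=4 y=-1 heading=east
step 2 (spin(left)): x=4 y=-1 heading=north
step 3 (arc(left, 1)): x=3 y=0 heading=west
nothing shorter than 3 reaches the goal.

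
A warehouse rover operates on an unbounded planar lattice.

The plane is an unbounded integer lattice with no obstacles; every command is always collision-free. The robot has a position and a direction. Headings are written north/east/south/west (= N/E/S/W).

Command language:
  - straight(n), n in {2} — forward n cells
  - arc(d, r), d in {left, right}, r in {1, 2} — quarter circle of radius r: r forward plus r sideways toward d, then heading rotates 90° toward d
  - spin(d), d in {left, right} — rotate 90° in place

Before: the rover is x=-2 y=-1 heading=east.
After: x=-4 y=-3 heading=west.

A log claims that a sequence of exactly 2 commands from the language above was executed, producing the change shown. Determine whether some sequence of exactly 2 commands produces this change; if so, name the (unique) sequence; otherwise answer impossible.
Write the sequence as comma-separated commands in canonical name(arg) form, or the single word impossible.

spin(right), arc(right, 2)

key: running arc(right, 2) before spin(right) would end elsewhere — order is forced
begin: x=-2 y=-1 heading=east
1. spin(right) → x=-2 y=-1 heading=south
2. arc(right, 2) → x=-4 y=-3 heading=west
all 49 alternatives checked — unique.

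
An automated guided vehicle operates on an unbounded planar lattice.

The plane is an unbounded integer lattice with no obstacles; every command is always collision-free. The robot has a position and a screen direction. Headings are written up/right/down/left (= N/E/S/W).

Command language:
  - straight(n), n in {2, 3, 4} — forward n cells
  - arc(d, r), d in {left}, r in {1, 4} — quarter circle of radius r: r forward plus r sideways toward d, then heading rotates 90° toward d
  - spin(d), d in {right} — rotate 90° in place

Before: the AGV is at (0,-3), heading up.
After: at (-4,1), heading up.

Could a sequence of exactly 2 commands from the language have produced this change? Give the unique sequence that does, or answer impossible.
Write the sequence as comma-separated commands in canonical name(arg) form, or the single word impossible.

arc(left, 4), spin(right)

key: running spin(right) before arc(left, 4) would end elsewhere — order is forced
begin: at (0,-3), heading up
[1] after arc(left, 4): at (-4,1), heading left
[2] after spin(right): at (-4,1), heading up
uniquely the one of 36 2-step routes that fits.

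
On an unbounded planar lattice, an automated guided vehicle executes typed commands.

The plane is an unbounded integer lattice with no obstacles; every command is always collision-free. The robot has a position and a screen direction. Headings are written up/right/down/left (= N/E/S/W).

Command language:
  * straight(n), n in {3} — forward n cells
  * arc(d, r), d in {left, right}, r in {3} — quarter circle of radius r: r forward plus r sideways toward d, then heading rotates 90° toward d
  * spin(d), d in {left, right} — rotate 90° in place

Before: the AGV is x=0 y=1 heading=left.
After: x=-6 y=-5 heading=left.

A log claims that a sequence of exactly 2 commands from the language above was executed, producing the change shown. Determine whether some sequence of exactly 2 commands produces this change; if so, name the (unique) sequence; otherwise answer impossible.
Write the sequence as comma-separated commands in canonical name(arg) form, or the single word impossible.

arc(left, 3), arc(right, 3)

key: order matters: swapping arc(left, 3) and arc(right, 3) lands elsewhere
start: x=0 y=1 heading=left
[1] after arc(left, 3): x=-3 y=-2 heading=down
[2] after arc(right, 3): x=-6 y=-5 heading=left
all 25 alternatives checked — unique.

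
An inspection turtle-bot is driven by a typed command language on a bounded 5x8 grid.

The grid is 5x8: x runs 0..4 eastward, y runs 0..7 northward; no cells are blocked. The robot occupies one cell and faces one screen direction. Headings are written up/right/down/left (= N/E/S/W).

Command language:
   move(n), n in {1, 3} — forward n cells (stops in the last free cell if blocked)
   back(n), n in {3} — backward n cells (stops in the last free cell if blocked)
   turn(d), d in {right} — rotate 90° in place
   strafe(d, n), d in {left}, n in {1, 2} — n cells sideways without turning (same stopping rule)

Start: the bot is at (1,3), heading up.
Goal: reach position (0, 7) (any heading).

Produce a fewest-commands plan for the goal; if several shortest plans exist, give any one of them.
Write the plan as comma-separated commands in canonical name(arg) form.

strafe(left, 2), move(1), move(3)

start: at (1,3), heading up
[1] after strafe(left, 2): at (0,3), heading up
[2] after move(1): at (0,4), heading up
[3] after move(3): at (0,7), heading up
nothing shorter than 3 reaches the goal.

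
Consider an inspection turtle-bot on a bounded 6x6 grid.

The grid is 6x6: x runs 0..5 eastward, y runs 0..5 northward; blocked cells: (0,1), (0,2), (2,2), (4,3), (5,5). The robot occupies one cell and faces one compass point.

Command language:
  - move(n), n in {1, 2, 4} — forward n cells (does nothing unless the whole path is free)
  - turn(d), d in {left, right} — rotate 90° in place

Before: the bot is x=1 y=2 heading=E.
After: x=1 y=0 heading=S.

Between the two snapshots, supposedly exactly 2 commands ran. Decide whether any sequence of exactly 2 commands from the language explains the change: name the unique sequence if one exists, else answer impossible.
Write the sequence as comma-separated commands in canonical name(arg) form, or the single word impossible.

turn(right), move(2)

key: cell and facing (now S) both changed — the 2 commands mix motion and turning
initial: x=1 y=2 heading=E
t=1 turn(right) ⇒ x=1 y=2 heading=S
t=2 move(2) ⇒ x=1 y=0 heading=S
uniquely the one of 25 2-step routes that fits.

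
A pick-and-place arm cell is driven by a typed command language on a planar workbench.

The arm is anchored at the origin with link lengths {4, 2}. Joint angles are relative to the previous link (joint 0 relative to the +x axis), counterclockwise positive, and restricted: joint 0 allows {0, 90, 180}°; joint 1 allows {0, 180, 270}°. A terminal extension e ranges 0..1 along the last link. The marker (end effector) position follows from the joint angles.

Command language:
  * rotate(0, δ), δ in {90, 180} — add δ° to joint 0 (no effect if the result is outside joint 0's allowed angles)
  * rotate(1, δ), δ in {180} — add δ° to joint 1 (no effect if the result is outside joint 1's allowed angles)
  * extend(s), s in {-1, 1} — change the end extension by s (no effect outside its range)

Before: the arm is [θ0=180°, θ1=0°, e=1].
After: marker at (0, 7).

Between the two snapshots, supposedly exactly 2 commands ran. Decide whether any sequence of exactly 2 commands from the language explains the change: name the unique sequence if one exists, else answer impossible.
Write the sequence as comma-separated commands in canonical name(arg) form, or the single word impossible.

key: running rotate(0, 90) before rotate(0, 180) would end elsewhere — order is forced
begin: [θ0=180°, θ1=0°, e=1]
[1] after rotate(0, 180): [θ0=0°, θ1=0°, e=1]
[2] after rotate(0, 90): [θ0=90°, θ1=0°, e=1]
no other 2-command option fits: unique.

rotate(0, 180), rotate(0, 90)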